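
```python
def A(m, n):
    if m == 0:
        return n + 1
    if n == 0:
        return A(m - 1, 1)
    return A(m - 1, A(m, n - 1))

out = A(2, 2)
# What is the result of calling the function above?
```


A(2, 2)
= A(1, A(2, 1))
First compute A(2, 1) = 5
= A(1, 5)
= 7


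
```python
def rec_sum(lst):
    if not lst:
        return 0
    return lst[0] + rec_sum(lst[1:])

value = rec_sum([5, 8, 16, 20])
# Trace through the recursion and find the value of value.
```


rec_sum([5, 8, 16, 20])
= 5 + rec_sum([8, 16, 20])
= 5 + 8 + rec_sum([16, 20])
= 5 + 8 + 16 + rec_sum([20])
= 5 + 8 + 16 + 20 + rec_sum([])
= 5 + 8 + 16 + 20 + 0
= 49


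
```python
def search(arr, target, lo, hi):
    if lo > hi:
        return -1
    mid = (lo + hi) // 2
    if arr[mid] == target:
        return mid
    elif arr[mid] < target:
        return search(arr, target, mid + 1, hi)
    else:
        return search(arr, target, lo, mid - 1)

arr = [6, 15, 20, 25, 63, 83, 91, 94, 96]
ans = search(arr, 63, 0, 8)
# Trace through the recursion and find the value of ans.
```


search(arr, 63, 0, 8)
lo=0, hi=8, mid=4, arr[mid]=63
arr[4] == 63, found at index 4
= 4


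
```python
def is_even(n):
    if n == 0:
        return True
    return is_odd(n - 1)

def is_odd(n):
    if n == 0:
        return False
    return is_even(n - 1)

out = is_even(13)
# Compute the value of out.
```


is_even(13)
= is_odd(12)
= is_even(11)
= is_odd(10)
= is_even(9)
= is_odd(8)
= is_even(7)
= is_odd(6)
= is_even(5)
= is_odd(4)
= is_even(3)
= is_odd(2)
= is_even(1)
= is_odd(0)
n == 0: return False
= False


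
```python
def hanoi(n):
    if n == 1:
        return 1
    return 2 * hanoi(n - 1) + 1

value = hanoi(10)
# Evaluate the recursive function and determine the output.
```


hanoi(10)
= 2 * hanoi(9) + 1
= 2 * (2 * hanoi(8) + 1) + 1
= 2 * (2 * (2 * hanoi(7) + 1) + 1) + 1
= 2 * (2 * (2 * (2 * hanoi(6) + 1) + 1) + 1) + 1
= 2 * (2 * (2 * (2 * (2 * hanoi(5) + 1) + 1) + 1) + 1) + 1
= 2 * (2 * (2 * (2 * (2 * (2 * hanoi(4) + 1) + 1) + 1) + 1) + 1) + 1
= 2 * (2 * (2 * (2 * (2 * (2 * (2 * hanoi(3) + 1) + 1) + 1) + 1) + 1) + 1) + 1
= 2 * (2 * (2 * (2 * (2 * (2 * (2 * (2 * hanoi(2) + 1) + 1) + 1) + 1) + 1) + 1) + 1) + 1
= 2 * (2 * (2 * (2 * (2 * (2 * (2 * (2 * (2 * hanoi(1) + 1) + 1) + 1) + 1) + 1) + 1) + 1) + 1) + 1
Now compute bottom-up:
hanoi(1) = 1
hanoi(2) = 2 * 1 + 1 = 3
hanoi(3) = 2 * 3 + 1 = 7
hanoi(4) = 2 * 7 + 1 = 15
hanoi(5) = 2 * 15 + 1 = 31
hanoi(6) = 2 * 31 + 1 = 63
hanoi(7) = 2 * 63 + 1 = 127
hanoi(8) = 2 * 127 + 1 = 255
hanoi(9) = 2 * 255 + 1 = 511
hanoi(10) = 2 * 511 + 1 = 1023
= 1023


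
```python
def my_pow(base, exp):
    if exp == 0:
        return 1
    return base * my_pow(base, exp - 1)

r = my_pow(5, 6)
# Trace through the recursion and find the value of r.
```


my_pow(5, 6)
= 5 * my_pow(5, 5)
= 5 * 5 * my_pow(5, 4)
= 5 * 5 * 5 * my_pow(5, 3)
= 5 * 5 * 5 * 5 * my_pow(5, 2)
= 5 * 5 * 5 * 5 * 5 * my_pow(5, 1)
= 5 * 5 * 5 * 5 * 5 * 5 * my_pow(5, 0)
= 5 * 5 * 5 * 5 * 5 * 5 * 1
= 15625


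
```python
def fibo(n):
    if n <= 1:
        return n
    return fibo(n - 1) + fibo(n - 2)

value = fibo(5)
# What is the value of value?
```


fibo(5)
= fibo(4) + fibo(3)
= (fibo(3) + fibo(2)) + fibo(3)
Computing bottom-up: fibo(0)=0, fibo(1)=1, fibo(2)=1, fibo(3)=2, fibo(4)=3, fibo(5)=5
= 5


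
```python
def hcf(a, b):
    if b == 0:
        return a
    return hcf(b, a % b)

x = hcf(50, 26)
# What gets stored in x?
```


hcf(50, 26)
= hcf(26, 50 % 26) = hcf(26, 24)
= hcf(24, 26 % 24) = hcf(24, 2)
= hcf(2, 24 % 2) = hcf(2, 0)
b == 0, return a = 2


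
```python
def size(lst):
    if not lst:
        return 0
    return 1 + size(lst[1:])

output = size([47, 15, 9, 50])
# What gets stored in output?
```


size([47, 15, 9, 50])
= 1 + size([15, 9, 50])
= 1 + 1 + size([9, 50])
= 1 + 1 + 1 + size([50])
= 1 + 1 + 1 + 1 + size([])
= 1 + 1 + 1 + 1 + 0
= 4


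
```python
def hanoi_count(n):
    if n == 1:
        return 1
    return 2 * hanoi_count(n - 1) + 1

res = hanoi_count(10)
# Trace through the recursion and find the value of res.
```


hanoi_count(10)
= 2 * hanoi_count(9) + 1
= 2 * (2 * hanoi_count(8) + 1) + 1
= 2 * (2 * (2 * hanoi_count(7) + 1) + 1) + 1
= 2 * (2 * (2 * (2 * hanoi_count(6) + 1) + 1) + 1) + 1
= 2 * (2 * (2 * (2 * (2 * hanoi_count(5) + 1) + 1) + 1) + 1) + 1
= 2 * (2 * (2 * (2 * (2 * (2 * hanoi_count(4) + 1) + 1) + 1) + 1) + 1) + 1
= 2 * (2 * (2 * (2 * (2 * (2 * (2 * hanoi_count(3) + 1) + 1) + 1) + 1) + 1) + 1) + 1
= 2 * (2 * (2 * (2 * (2 * (2 * (2 * (2 * hanoi_count(2) + 1) + 1) + 1) + 1) + 1) + 1) + 1) + 1
= 2 * (2 * (2 * (2 * (2 * (2 * (2 * (2 * (2 * hanoi_count(1) + 1) + 1) + 1) + 1) + 1) + 1) + 1) + 1) + 1
Now compute bottom-up:
hanoi_count(1) = 1
hanoi_count(2) = 2 * 1 + 1 = 3
hanoi_count(3) = 2 * 3 + 1 = 7
hanoi_count(4) = 2 * 7 + 1 = 15
hanoi_count(5) = 2 * 15 + 1 = 31
hanoi_count(6) = 2 * 31 + 1 = 63
hanoi_count(7) = 2 * 63 + 1 = 127
hanoi_count(8) = 2 * 127 + 1 = 255
hanoi_count(9) = 2 * 255 + 1 = 511
hanoi_count(10) = 2 * 511 + 1 = 1023
= 1023


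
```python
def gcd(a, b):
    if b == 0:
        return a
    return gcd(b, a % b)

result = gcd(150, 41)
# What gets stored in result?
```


gcd(150, 41)
= gcd(41, 150 % 41) = gcd(41, 27)
= gcd(27, 41 % 27) = gcd(27, 14)
= gcd(14, 27 % 14) = gcd(14, 13)
= gcd(13, 14 % 13) = gcd(13, 1)
= gcd(1, 13 % 1) = gcd(1, 0)
b == 0, return a = 1


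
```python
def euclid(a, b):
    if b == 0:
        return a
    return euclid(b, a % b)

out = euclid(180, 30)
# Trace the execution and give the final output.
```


euclid(180, 30)
= euclid(30, 180 % 30) = euclid(30, 0)
b == 0, return a = 30


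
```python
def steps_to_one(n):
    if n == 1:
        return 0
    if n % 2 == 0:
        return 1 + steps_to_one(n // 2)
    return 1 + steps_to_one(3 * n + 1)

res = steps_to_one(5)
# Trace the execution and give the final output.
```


steps_to_one(5)
5 is odd -> 3*5+1 = 16 -> steps_to_one(16)
16 is even -> steps_to_one(8)
8 is even -> steps_to_one(4)
4 is even -> steps_to_one(2)
2 is even -> steps_to_one(1)
Reached 1 after 5 steps
= 5


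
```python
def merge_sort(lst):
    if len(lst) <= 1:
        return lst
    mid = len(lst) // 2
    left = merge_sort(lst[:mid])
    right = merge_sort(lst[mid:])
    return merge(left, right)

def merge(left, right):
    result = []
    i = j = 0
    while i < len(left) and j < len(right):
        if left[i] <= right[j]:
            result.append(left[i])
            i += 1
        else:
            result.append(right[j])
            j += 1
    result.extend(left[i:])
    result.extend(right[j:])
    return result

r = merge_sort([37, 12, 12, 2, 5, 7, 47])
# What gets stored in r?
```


merge_sort([37, 12, 12, 2, 5, 7, 47])
Split into [37, 12, 12] and [2, 5, 7, 47]
Left sorted: [12, 12, 37]
Right sorted: [2, 5, 7, 47]
Merge [12, 12, 37] and [2, 5, 7, 47]
= [2, 5, 7, 12, 12, 37, 47]


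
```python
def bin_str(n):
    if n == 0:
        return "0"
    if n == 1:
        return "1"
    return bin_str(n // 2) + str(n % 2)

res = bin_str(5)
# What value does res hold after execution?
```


bin_str(5)
= bin_str(2) + "1"
= bin_str(1) + "0" + "1"
= "1" + "0" + "1"
= "101"


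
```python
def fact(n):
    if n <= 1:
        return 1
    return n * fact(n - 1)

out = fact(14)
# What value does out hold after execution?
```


fact(14)
= 14 * fact(13)
= 14 * 13 * fact(12)
= 14 * 13 * 12 * fact(11)
= 14 * 13 * 12 * 11 * fact(10)
= 14 * 13 * 12 * 11 * 10 * fact(9)
= 14 * 13 * 12 * 11 * 10 * 9 * fact(8)
= 14 * 13 * 12 * 11 * 10 * 9 * 8 * fact(7)
= 14 * 13 * 12 * 11 * 10 * 9 * 8 * 7 * fact(6)
= 14 * 13 * 12 * 11 * 10 * 9 * 8 * 7 * 6 * fact(5)
= 14 * 13 * 12 * 11 * 10 * 9 * 8 * 7 * 6 * 5 * fact(4)
= 14 * 13 * 12 * 11 * 10 * 9 * 8 * 7 * 6 * 5 * 4 * fact(3)
= 14 * 13 * 12 * 11 * 10 * 9 * 8 * 7 * 6 * 5 * 4 * 3 * fact(2)
= 14 * 13 * 12 * 11 * 10 * 9 * 8 * 7 * 6 * 5 * 4 * 3 * 2 * fact(1)
= 14 * 13 * 12 * 11 * 10 * 9 * 8 * 7 * 6 * 5 * 4 * 3 * 2 * 1
= 87178291200


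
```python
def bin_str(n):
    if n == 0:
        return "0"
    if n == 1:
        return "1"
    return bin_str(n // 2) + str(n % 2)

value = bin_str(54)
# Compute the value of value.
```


bin_str(54)
= bin_str(27) + "0"
= bin_str(13) + "1" + "0"
= bin_str(6) + "1" + "1" + "0"
= bin_str(3) + "0" + "1" + "1" + "0"
= bin_str(1) + "1" + "0" + "1" + "1" + "0"
= "1" + "1" + "0" + "1" + "1" + "0"
= "110110"


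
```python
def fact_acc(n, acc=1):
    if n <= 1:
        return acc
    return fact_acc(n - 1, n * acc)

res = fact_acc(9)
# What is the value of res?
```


fact_acc(9, 1)
= fact_acc(8, 9 * 1) = fact_acc(8, 9)
= fact_acc(7, 8 * 9) = fact_acc(7, 72)
= fact_acc(6, 7 * 72) = fact_acc(6, 504)
= fact_acc(5, 6 * 504) = fact_acc(5, 3024)
= fact_acc(4, 5 * 3024) = fact_acc(4, 15120)
= fact_acc(3, 4 * 15120) = fact_acc(3, 60480)
= fact_acc(2, 3 * 60480) = fact_acc(2, 181440)
= fact_acc(1, 2 * 181440) = fact_acc(1, 362880)
n <= 1, return acc = 362880


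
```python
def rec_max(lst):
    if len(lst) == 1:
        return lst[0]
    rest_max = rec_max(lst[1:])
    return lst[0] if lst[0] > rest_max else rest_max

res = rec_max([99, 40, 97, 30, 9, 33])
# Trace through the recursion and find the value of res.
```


rec_max([99, 40, 97, 30, 9, 33])
= compare 99 with rec_max([40, 97, 30, 9, 33])
= compare 40 with rec_max([97, 30, 9, 33])
= compare 97 with rec_max([30, 9, 33])
= compare 30 with rec_max([9, 33])
= compare 9 with rec_max([33])
Base: rec_max([33]) = 33
compare 9 with 33: max = 33
compare 30 with 33: max = 33
compare 97 with 33: max = 97
compare 40 with 97: max = 97
compare 99 with 97: max = 99
= 99


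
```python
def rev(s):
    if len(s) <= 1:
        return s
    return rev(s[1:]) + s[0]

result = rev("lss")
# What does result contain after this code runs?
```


rev("lss")
= rev("ss") + "l"
= rev("s") + "s" + "l"
= "s" + "s" + "l"
= "ssl"


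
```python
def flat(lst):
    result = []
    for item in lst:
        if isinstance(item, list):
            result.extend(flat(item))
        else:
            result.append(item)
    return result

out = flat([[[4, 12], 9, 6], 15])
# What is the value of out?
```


flat([[[4, 12], 9, 6], 15])
Processing each element:
  [[4, 12], 9, 6] is a list -> flat recursively -> [4, 12, 9, 6]
  15 is not a list -> append 15
= [4, 12, 9, 6, 15]


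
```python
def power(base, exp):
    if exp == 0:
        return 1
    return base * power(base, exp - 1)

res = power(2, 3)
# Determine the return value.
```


power(2, 3)
= 2 * power(2, 2)
= 2 * 2 * power(2, 1)
= 2 * 2 * 2 * power(2, 0)
= 2 * 2 * 2 * 1
= 8


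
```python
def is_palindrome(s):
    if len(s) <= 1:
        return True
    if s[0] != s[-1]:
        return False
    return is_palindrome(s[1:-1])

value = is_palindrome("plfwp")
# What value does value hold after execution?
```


is_palindrome("plfwp")
"plfwp": s[0]='p' == s[-1]='p' -> is_palindrome("lfw")
"lfw": s[0]='l' != s[-1]='w' -> False
= False


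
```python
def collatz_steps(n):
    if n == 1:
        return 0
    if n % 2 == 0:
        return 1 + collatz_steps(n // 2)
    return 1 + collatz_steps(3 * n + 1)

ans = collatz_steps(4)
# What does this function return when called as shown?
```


collatz_steps(4)
4 is even -> collatz_steps(2)
2 is even -> collatz_steps(1)
Reached 1 after 2 steps
= 2


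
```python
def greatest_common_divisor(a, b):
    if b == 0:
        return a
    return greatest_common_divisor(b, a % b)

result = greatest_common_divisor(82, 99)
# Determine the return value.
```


greatest_common_divisor(82, 99)
= greatest_common_divisor(99, 82 % 99) = greatest_common_divisor(99, 82)
= greatest_common_divisor(82, 99 % 82) = greatest_common_divisor(82, 17)
= greatest_common_divisor(17, 82 % 17) = greatest_common_divisor(17, 14)
= greatest_common_divisor(14, 17 % 14) = greatest_common_divisor(14, 3)
= greatest_common_divisor(3, 14 % 3) = greatest_common_divisor(3, 2)
= greatest_common_divisor(2, 3 % 2) = greatest_common_divisor(2, 1)
= greatest_common_divisor(1, 2 % 1) = greatest_common_divisor(1, 0)
b == 0, return a = 1


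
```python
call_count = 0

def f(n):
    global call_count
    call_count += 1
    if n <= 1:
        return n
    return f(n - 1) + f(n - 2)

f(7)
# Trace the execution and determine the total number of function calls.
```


f(7) calls f(6) and f(5); each non-base call branches into two more.
Let C(k) = total number of calls made by f(k), including the call to f(k) itself.
Base cases: C(0) = 1, C(1) = 1
Recurrence: C(k) = 1 + C(k-1) + C(k-2)
  C(2) = 1 + C(1) + C(0) = 1 + 1 + 1 = 3
  C(3) = 1 + C(2) + C(1) = 1 + 3 + 1 = 5
  C(4) = 1 + C(3) + C(2) = 1 + 5 + 3 = 9
  C(5) = 1 + C(4) + C(3) = 1 + 9 + 5 = 15
  C(6) = 1 + C(5) + C(4) = 1 + 15 + 9 = 25
  C(7) = 1 + C(6) + C(5) = 1 + 25 + 15 = 41
Total calls = C(7) = 41


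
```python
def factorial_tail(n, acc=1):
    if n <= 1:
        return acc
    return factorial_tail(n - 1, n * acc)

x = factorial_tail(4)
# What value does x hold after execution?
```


factorial_tail(4, 1)
= factorial_tail(3, 4 * 1) = factorial_tail(3, 4)
= factorial_tail(2, 3 * 4) = factorial_tail(2, 12)
= factorial_tail(1, 2 * 12) = factorial_tail(1, 24)
n <= 1, return acc = 24


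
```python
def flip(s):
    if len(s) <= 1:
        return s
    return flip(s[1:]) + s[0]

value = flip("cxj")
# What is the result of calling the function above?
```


flip("cxj")
= flip("xj") + "c"
= flip("j") + "x" + "c"
= "j" + "x" + "c"
= "jxc"


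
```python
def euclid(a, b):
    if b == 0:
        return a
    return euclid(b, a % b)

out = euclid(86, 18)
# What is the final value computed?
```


euclid(86, 18)
= euclid(18, 86 % 18) = euclid(18, 14)
= euclid(14, 18 % 14) = euclid(14, 4)
= euclid(4, 14 % 4) = euclid(4, 2)
= euclid(2, 4 % 2) = euclid(2, 0)
b == 0, return a = 2


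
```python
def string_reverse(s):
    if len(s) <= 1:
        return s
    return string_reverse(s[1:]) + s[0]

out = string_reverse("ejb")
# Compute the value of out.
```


string_reverse("ejb")
= string_reverse("jb") + "e"
= string_reverse("b") + "j" + "e"
= "b" + "j" + "e"
= "bje"


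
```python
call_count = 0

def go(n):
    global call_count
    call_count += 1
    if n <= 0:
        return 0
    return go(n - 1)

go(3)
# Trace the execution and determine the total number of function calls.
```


go(3) calls go(2) calls ... calls go(0)
Total calls: 3 + 1 (for base case) = 4


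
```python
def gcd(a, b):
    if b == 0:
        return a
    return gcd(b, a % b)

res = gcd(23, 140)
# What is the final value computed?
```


gcd(23, 140)
= gcd(140, 23 % 140) = gcd(140, 23)
= gcd(23, 140 % 23) = gcd(23, 2)
= gcd(2, 23 % 2) = gcd(2, 1)
= gcd(1, 2 % 1) = gcd(1, 0)
b == 0, return a = 1


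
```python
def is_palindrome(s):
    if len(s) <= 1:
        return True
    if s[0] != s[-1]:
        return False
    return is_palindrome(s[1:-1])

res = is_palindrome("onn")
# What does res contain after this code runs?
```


is_palindrome("onn")
"onn": s[0]='o' != s[-1]='n' -> False
= False


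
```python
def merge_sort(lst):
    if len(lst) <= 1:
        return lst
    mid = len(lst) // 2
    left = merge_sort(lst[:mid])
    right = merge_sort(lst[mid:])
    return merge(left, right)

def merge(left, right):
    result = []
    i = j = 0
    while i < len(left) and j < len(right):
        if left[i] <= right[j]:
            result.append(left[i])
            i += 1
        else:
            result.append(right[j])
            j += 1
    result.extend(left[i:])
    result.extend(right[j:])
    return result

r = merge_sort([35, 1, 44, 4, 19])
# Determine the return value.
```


merge_sort([35, 1, 44, 4, 19])
Split into [35, 1] and [44, 4, 19]
Left sorted: [1, 35]
Right sorted: [4, 19, 44]
Merge [1, 35] and [4, 19, 44]
= [1, 4, 19, 35, 44]


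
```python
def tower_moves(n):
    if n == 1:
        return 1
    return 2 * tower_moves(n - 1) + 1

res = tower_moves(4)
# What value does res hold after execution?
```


tower_moves(4)
= 2 * tower_moves(3) + 1
= 2 * (2 * tower_moves(2) + 1) + 1
= 2 * (2 * (2 * tower_moves(1) + 1) + 1) + 1
Now compute bottom-up:
tower_moves(1) = 1
tower_moves(2) = 2 * 1 + 1 = 3
tower_moves(3) = 2 * 3 + 1 = 7
tower_moves(4) = 2 * 7 + 1 = 15
= 15


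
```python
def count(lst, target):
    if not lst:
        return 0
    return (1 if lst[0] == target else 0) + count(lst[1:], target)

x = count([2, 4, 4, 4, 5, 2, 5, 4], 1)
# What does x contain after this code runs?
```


count([2, 4, 4, 4, 5, 2, 5, 4], 1)
lst[0]=2 != 1: 0 + count([4, 4, 4, 5, 2, 5, 4], 1)
lst[0]=4 != 1: 0 + count([4, 4, 5, 2, 5, 4], 1)
lst[0]=4 != 1: 0 + count([4, 5, 2, 5, 4], 1)
lst[0]=4 != 1: 0 + count([5, 2, 5, 4], 1)
lst[0]=5 != 1: 0 + count([2, 5, 4], 1)
lst[0]=2 != 1: 0 + count([5, 4], 1)
lst[0]=5 != 1: 0 + count([4], 1)
lst[0]=4 != 1: 0 + count([], 1)
= 0


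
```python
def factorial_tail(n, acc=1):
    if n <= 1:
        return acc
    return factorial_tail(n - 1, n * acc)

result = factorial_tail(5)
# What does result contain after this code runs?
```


factorial_tail(5, 1)
= factorial_tail(4, 5 * 1) = factorial_tail(4, 5)
= factorial_tail(3, 4 * 5) = factorial_tail(3, 20)
= factorial_tail(2, 3 * 20) = factorial_tail(2, 60)
= factorial_tail(1, 2 * 60) = factorial_tail(1, 120)
n <= 1, return acc = 120


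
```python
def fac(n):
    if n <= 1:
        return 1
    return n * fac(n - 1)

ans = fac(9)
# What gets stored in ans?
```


fac(9)
= 9 * fac(8)
= 9 * 8 * fac(7)
= 9 * 8 * 7 * fac(6)
= 9 * 8 * 7 * 6 * fac(5)
= 9 * 8 * 7 * 6 * 5 * fac(4)
= 9 * 8 * 7 * 6 * 5 * 4 * fac(3)
= 9 * 8 * 7 * 6 * 5 * 4 * 3 * fac(2)
= 9 * 8 * 7 * 6 * 5 * 4 * 3 * 2 * fac(1)
= 9 * 8 * 7 * 6 * 5 * 4 * 3 * 2 * 1
= 362880


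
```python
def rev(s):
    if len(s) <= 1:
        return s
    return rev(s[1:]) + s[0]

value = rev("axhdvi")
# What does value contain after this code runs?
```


rev("axhdvi")
= rev("xhdvi") + "a"
= rev("hdvi") + "x" + "a"
= rev("dvi") + "h" + "x" + "a"
= rev("vi") + "d" + "h" + "x" + "a"
= rev("i") + "v" + "d" + "h" + "x" + "a"
= "i" + "v" + "d" + "h" + "x" + "a"
= "ivdhxa"


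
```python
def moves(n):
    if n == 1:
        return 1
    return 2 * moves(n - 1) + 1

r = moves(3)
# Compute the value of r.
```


moves(3)
= 2 * moves(2) + 1
= 2 * (2 * moves(1) + 1) + 1
Now compute bottom-up:
moves(1) = 1
moves(2) = 2 * 1 + 1 = 3
moves(3) = 2 * 3 + 1 = 7
= 7


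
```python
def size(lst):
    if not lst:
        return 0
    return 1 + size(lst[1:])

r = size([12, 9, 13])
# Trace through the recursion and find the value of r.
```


size([12, 9, 13])
= 1 + size([9, 13])
= 1 + 1 + size([13])
= 1 + 1 + 1 + size([])
= 1 + 1 + 1 + 0
= 3


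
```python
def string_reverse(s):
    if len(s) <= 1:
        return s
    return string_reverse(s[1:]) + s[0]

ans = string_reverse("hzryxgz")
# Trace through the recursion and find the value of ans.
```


string_reverse("hzryxgz")
= string_reverse("zryxgz") + "h"
= string_reverse("ryxgz") + "z" + "h"
= string_reverse("yxgz") + "r" + "z" + "h"
= string_reverse("xgz") + "y" + "r" + "z" + "h"
= string_reverse("gz") + "x" + "y" + "r" + "z" + "h"
= string_reverse("z") + "g" + "x" + "y" + "r" + "z" + "h"
= "z" + "g" + "x" + "y" + "r" + "z" + "h"
= "zgxyrzh"


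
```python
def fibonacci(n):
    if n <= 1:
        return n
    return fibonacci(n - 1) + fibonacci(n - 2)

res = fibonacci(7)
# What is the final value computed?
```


fibonacci(7)
= fibonacci(6) + fibonacci(5)
= (fibonacci(5) + fibonacci(4)) + fibonacci(5)
Computing bottom-up: fibonacci(0)=0, fibonacci(1)=1, fibonacci(2)=1, fibonacci(3)=2, fibonacci(4)=3, fibonacci(5)=5, fibonacci(6)=8, fibonacci(7)=13
= 13


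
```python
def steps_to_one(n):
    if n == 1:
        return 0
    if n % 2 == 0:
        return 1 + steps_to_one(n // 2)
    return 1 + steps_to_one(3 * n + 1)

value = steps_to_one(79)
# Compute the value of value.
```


steps_to_one(79)
79 is odd -> 3*79+1 = 238 -> steps_to_one(238)
238 is even -> steps_to_one(119)
119 is odd -> 3*119+1 = 358 -> steps_to_one(358)
358 is even -> steps_to_one(179)
179 is odd -> 3*179+1 = 538 -> steps_to_one(538)
538 is even -> steps_to_one(269)
269 is odd -> 3*269+1 = 808 -> steps_to_one(808)
808 is even -> steps_to_one(404)
404 is even -> steps_to_one(202)
202 is even -> steps_to_one(101)
101 is odd -> 3*101+1 = 304 -> steps_to_one(304)
304 is even -> steps_to_one(152)
152 is even -> steps_to_one(76)
76 is even -> steps_to_one(38)
38 is even -> steps_to_one(19)
19 is odd -> 3*19+1 = 58 -> steps_to_one(58)
58 is even -> steps_to_one(29)
29 is odd -> 3*29+1 = 88 -> steps_to_one(88)
88 is even -> steps_to_one(44)
44 is even -> steps_to_one(22)
22 is even -> steps_to_one(11)
11 is odd -> 3*11+1 = 34 -> steps_to_one(34)
34 is even -> steps_to_one(17)
17 is odd -> 3*17+1 = 52 -> steps_to_one(52)
52 is even -> steps_to_one(26)
26 is even -> steps_to_one(13)
13 is odd -> 3*13+1 = 40 -> steps_to_one(40)
40 is even -> steps_to_one(20)
20 is even -> steps_to_one(10)
10 is even -> steps_to_one(5)
5 is odd -> 3*5+1 = 16 -> steps_to_one(16)
16 is even -> steps_to_one(8)
8 is even -> steps_to_one(4)
4 is even -> steps_to_one(2)
2 is even -> steps_to_one(1)
Reached 1 after 35 steps
= 35


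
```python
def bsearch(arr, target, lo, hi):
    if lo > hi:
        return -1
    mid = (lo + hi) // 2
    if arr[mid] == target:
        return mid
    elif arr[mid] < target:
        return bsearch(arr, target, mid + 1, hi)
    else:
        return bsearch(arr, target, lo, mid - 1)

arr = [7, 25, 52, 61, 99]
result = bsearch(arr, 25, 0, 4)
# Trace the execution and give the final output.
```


bsearch(arr, 25, 0, 4)
lo=0, hi=4, mid=2, arr[mid]=52
52 > 25, search left half
lo=0, hi=1, mid=0, arr[mid]=7
7 < 25, search right half
lo=1, hi=1, mid=1, arr[mid]=25
arr[1] == 25, found at index 1
= 1


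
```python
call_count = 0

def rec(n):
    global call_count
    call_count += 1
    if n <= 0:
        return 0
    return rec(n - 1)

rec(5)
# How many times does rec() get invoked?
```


rec(5) calls rec(4) calls ... calls rec(0)
Total calls: 5 + 1 (for base case) = 6


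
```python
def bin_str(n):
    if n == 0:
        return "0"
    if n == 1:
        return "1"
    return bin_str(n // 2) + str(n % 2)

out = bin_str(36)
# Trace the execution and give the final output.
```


bin_str(36)
= bin_str(18) + "0"
= bin_str(9) + "0" + "0"
= bin_str(4) + "1" + "0" + "0"
= bin_str(2) + "0" + "1" + "0" + "0"
= bin_str(1) + "0" + "0" + "1" + "0" + "0"
= "1" + "0" + "0" + "1" + "0" + "0"
= "100100"


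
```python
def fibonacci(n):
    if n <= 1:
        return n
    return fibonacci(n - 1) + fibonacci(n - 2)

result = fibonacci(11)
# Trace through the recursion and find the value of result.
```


fibonacci(11)
= fibonacci(10) + fibonacci(9)
= (fibonacci(9) + fibonacci(8)) + fibonacci(9)
Computing bottom-up: fibonacci(0)=0, fibonacci(1)=1, fibonacci(2)=1, fibonacci(3)=2, fibonacci(4)=3, fibonacci(5)=5, fibonacci(6)=8, fibonacci(7)=13, fibonacci(8)=21, fibonacci(9)=34, fibonacci(10)=55, fibonacci(11)=89
= 89


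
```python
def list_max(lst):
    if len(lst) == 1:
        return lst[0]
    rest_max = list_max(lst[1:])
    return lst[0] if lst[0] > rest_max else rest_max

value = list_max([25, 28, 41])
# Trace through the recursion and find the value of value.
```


list_max([25, 28, 41])
= compare 25 with list_max([28, 41])
= compare 28 with list_max([41])
Base: list_max([41]) = 41
compare 28 with 41: max = 41
compare 25 with 41: max = 41
= 41


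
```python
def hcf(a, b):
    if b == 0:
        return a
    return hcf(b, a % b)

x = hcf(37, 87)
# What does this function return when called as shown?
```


hcf(37, 87)
= hcf(87, 37 % 87) = hcf(87, 37)
= hcf(37, 87 % 37) = hcf(37, 13)
= hcf(13, 37 % 13) = hcf(13, 11)
= hcf(11, 13 % 11) = hcf(11, 2)
= hcf(2, 11 % 2) = hcf(2, 1)
= hcf(1, 2 % 1) = hcf(1, 0)
b == 0, return a = 1


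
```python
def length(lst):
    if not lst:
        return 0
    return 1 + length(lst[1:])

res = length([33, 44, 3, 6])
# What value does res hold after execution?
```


length([33, 44, 3, 6])
= 1 + length([44, 3, 6])
= 1 + 1 + length([3, 6])
= 1 + 1 + 1 + length([6])
= 1 + 1 + 1 + 1 + length([])
= 1 + 1 + 1 + 1 + 0
= 4


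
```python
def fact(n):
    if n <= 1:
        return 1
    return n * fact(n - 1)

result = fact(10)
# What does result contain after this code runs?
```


fact(10)
= 10 * fact(9)
= 10 * 9 * fact(8)
= 10 * 9 * 8 * fact(7)
= 10 * 9 * 8 * 7 * fact(6)
= 10 * 9 * 8 * 7 * 6 * fact(5)
= 10 * 9 * 8 * 7 * 6 * 5 * fact(4)
= 10 * 9 * 8 * 7 * 6 * 5 * 4 * fact(3)
= 10 * 9 * 8 * 7 * 6 * 5 * 4 * 3 * fact(2)
= 10 * 9 * 8 * 7 * 6 * 5 * 4 * 3 * 2 * fact(1)
= 10 * 9 * 8 * 7 * 6 * 5 * 4 * 3 * 2 * 1
= 3628800


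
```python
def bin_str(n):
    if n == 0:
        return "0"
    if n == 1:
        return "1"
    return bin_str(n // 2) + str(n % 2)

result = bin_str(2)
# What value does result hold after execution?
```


bin_str(2)
= bin_str(1) + "0"
= "1" + "0"
= "10"


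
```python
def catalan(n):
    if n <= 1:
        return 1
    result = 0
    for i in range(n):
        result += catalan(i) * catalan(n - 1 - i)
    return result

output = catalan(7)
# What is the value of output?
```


catalan(7)
= sum of catalan(i) * catalan(7-1-i) for i in 0..6
First compute sub-values bottom-up:
  catalan(0) = 1, catalan(1) = 1
  catalan(2) = 1*1 + 1*1 = 2
  catalan(3) = 1*2 + 1*1 + 2*1 = 5
  catalan(4) = 1*5 + 1*2 + 2*1 + 5*1 = 14
  catalan(5) = 1*14 + 1*5 + 2*2 + 5*1 + 14*1 = 42
  catalan(6) = 1*42 + 1*14 + 2*5 + 5*2 + 14*1 + 42*1 = 132
Now catalan(7):
  catalan(0)*catalan(6) = 1*132 = 132
  catalan(1)*catalan(5) = 1*42 = 42
  catalan(2)*catalan(4) = 2*14 = 28
  catalan(3)*catalan(3) = 5*5 = 25
  catalan(4)*catalan(2) = 14*2 = 28
  catalan(5)*catalan(1) = 42*1 = 42
  catalan(6)*catalan(0) = 132*1 = 132
= 132 + 42 + 28 + 25 + 28 + 42 + 132
= 429


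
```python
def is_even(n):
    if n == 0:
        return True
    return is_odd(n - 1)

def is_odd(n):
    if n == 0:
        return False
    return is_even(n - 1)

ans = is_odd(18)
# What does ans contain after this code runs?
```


is_odd(18)
= is_even(17)
= is_odd(16)
= is_even(15)
= is_odd(14)
= is_even(13)
= is_odd(12)
= is_even(11)
= is_odd(10)
= is_even(9)
= is_odd(8)
= is_even(7)
= is_odd(6)
= is_even(5)
= is_odd(4)
= is_even(3)
= is_odd(2)
= is_even(1)
= is_odd(0)
n == 0: return False
= False


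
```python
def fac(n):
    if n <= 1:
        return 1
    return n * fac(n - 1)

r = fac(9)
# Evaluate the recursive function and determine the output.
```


fac(9)
= 9 * fac(8)
= 9 * 8 * fac(7)
= 9 * 8 * 7 * fac(6)
= 9 * 8 * 7 * 6 * fac(5)
= 9 * 8 * 7 * 6 * 5 * fac(4)
= 9 * 8 * 7 * 6 * 5 * 4 * fac(3)
= 9 * 8 * 7 * 6 * 5 * 4 * 3 * fac(2)
= 9 * 8 * 7 * 6 * 5 * 4 * 3 * 2 * fac(1)
= 9 * 8 * 7 * 6 * 5 * 4 * 3 * 2 * 1
= 362880


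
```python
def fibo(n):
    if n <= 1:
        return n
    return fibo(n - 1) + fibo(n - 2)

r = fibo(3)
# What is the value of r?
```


fibo(3)
= fibo(2) + fibo(1)
Computing bottom-up: fibo(0)=0, fibo(1)=1, fibo(2)=1, fibo(3)=2
= 2


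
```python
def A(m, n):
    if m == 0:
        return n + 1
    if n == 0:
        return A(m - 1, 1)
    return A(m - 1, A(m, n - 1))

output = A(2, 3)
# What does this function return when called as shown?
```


A(2, 3)
= A(1, A(2, 2))
First compute A(2, 2) = 7
= A(1, 7)
= 9


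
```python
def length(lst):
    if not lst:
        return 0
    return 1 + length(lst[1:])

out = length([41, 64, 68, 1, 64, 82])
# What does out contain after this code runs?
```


length([41, 64, 68, 1, 64, 82])
= 1 + length([64, 68, 1, 64, 82])
= 1 + 1 + length([68, 1, 64, 82])
= 1 + 1 + 1 + length([1, 64, 82])
= 1 + 1 + 1 + 1 + length([64, 82])
= 1 + 1 + 1 + 1 + 1 + length([82])
= 1 + 1 + 1 + 1 + 1 + 1 + length([])
= 1 + 1 + 1 + 1 + 1 + 1 + 0
= 6


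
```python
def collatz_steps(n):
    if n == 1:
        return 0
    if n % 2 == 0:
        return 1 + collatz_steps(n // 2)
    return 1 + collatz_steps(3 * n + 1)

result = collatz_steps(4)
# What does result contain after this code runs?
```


collatz_steps(4)
4 is even -> collatz_steps(2)
2 is even -> collatz_steps(1)
Reached 1 after 2 steps
= 2


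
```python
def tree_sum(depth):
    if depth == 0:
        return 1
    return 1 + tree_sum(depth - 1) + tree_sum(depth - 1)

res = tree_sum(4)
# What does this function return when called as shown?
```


tree_sum(4)
= 1 + tree_sum(3) + tree_sum(3)
= 1 + 2 * tree_sum(3)
tree_sum(k) = 2^(k+1) - 1
tree_sum(0) = 1
tree_sum(1) = 3
tree_sum(2) = 7
tree_sum(3) = 15
tree_sum(4) = 31
tree_sum(4) = 2^5 - 1 = 31


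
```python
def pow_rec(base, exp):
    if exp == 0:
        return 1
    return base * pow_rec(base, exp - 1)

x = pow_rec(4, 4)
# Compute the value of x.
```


pow_rec(4, 4)
= 4 * pow_rec(4, 3)
= 4 * 4 * pow_rec(4, 2)
= 4 * 4 * 4 * pow_rec(4, 1)
= 4 * 4 * 4 * 4 * pow_rec(4, 0)
= 4 * 4 * 4 * 4 * 1
= 256


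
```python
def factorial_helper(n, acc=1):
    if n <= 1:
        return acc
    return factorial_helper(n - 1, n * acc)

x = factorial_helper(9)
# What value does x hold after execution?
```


factorial_helper(9, 1)
= factorial_helper(8, 9 * 1) = factorial_helper(8, 9)
= factorial_helper(7, 8 * 9) = factorial_helper(7, 72)
= factorial_helper(6, 7 * 72) = factorial_helper(6, 504)
= factorial_helper(5, 6 * 504) = factorial_helper(5, 3024)
= factorial_helper(4, 5 * 3024) = factorial_helper(4, 15120)
= factorial_helper(3, 4 * 15120) = factorial_helper(3, 60480)
= factorial_helper(2, 3 * 60480) = factorial_helper(2, 181440)
= factorial_helper(1, 2 * 181440) = factorial_helper(1, 362880)
n <= 1, return acc = 362880


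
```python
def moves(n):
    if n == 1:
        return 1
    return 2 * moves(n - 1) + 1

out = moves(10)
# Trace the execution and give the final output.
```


moves(10)
= 2 * moves(9) + 1
= 2 * (2 * moves(8) + 1) + 1
= 2 * (2 * (2 * moves(7) + 1) + 1) + 1
= 2 * (2 * (2 * (2 * moves(6) + 1) + 1) + 1) + 1
= 2 * (2 * (2 * (2 * (2 * moves(5) + 1) + 1) + 1) + 1) + 1
= 2 * (2 * (2 * (2 * (2 * (2 * moves(4) + 1) + 1) + 1) + 1) + 1) + 1
= 2 * (2 * (2 * (2 * (2 * (2 * (2 * moves(3) + 1) + 1) + 1) + 1) + 1) + 1) + 1
= 2 * (2 * (2 * (2 * (2 * (2 * (2 * (2 * moves(2) + 1) + 1) + 1) + 1) + 1) + 1) + 1) + 1
= 2 * (2 * (2 * (2 * (2 * (2 * (2 * (2 * (2 * moves(1) + 1) + 1) + 1) + 1) + 1) + 1) + 1) + 1) + 1
Now compute bottom-up:
moves(1) = 1
moves(2) = 2 * 1 + 1 = 3
moves(3) = 2 * 3 + 1 = 7
moves(4) = 2 * 7 + 1 = 15
moves(5) = 2 * 15 + 1 = 31
moves(6) = 2 * 31 + 1 = 63
moves(7) = 2 * 63 + 1 = 127
moves(8) = 2 * 127 + 1 = 255
moves(9) = 2 * 255 + 1 = 511
moves(10) = 2 * 511 + 1 = 1023
= 1023


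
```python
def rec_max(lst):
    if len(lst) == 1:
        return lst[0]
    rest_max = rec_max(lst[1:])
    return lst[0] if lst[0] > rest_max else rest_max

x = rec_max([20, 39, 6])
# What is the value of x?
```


rec_max([20, 39, 6])
= compare 20 with rec_max([39, 6])
= compare 39 with rec_max([6])
Base: rec_max([6]) = 6
compare 39 with 6: max = 39
compare 20 with 39: max = 39
= 39


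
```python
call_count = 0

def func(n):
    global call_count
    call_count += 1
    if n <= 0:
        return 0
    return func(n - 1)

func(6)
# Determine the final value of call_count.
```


func(6) calls func(5) calls ... calls func(0)
Total calls: 6 + 1 (for base case) = 7


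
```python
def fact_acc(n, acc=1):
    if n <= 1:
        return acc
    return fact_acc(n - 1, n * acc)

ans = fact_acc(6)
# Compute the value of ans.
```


fact_acc(6, 1)
= fact_acc(5, 6 * 1) = fact_acc(5, 6)
= fact_acc(4, 5 * 6) = fact_acc(4, 30)
= fact_acc(3, 4 * 30) = fact_acc(3, 120)
= fact_acc(2, 3 * 120) = fact_acc(2, 360)
= fact_acc(1, 2 * 360) = fact_acc(1, 720)
n <= 1, return acc = 720


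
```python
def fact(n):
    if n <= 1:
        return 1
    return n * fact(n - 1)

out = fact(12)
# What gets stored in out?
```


fact(12)
= 12 * fact(11)
= 12 * 11 * fact(10)
= 12 * 11 * 10 * fact(9)
= 12 * 11 * 10 * 9 * fact(8)
= 12 * 11 * 10 * 9 * 8 * fact(7)
= 12 * 11 * 10 * 9 * 8 * 7 * fact(6)
= 12 * 11 * 10 * 9 * 8 * 7 * 6 * fact(5)
= 12 * 11 * 10 * 9 * 8 * 7 * 6 * 5 * fact(4)
= 12 * 11 * 10 * 9 * 8 * 7 * 6 * 5 * 4 * fact(3)
= 12 * 11 * 10 * 9 * 8 * 7 * 6 * 5 * 4 * 3 * fact(2)
= 12 * 11 * 10 * 9 * 8 * 7 * 6 * 5 * 4 * 3 * 2 * fact(1)
= 12 * 11 * 10 * 9 * 8 * 7 * 6 * 5 * 4 * 3 * 2 * 1
= 479001600


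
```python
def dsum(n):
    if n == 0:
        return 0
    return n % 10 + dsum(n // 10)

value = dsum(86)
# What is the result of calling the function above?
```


dsum(86)
= 6 + dsum(8)
= 6 + 8 + dsum(0)
= 6 + 8 + 0
= 14


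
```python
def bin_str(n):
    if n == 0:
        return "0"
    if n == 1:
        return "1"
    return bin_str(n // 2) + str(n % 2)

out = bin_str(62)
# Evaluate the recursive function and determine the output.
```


bin_str(62)
= bin_str(31) + "0"
= bin_str(15) + "1" + "0"
= bin_str(7) + "1" + "1" + "0"
= bin_str(3) + "1" + "1" + "1" + "0"
= bin_str(1) + "1" + "1" + "1" + "1" + "0"
= "1" + "1" + "1" + "1" + "1" + "0"
= "111110"


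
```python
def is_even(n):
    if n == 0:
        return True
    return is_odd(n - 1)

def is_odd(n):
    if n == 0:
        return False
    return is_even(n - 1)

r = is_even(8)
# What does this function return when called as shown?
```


is_even(8)
= is_odd(7)
= is_even(6)
= is_odd(5)
= is_even(4)
= is_odd(3)
= is_even(2)
= is_odd(1)
= is_even(0)
n == 0: return True
= True


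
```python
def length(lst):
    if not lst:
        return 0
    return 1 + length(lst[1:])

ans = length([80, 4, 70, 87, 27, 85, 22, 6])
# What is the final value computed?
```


length([80, 4, 70, 87, 27, 85, 22, 6])
= 1 + length([4, 70, 87, 27, 85, 22, 6])
= 1 + 1 + length([70, 87, 27, 85, 22, 6])
= 1 + 1 + 1 + length([87, 27, 85, 22, 6])
= 1 + 1 + 1 + 1 + length([27, 85, 22, 6])
= 1 + 1 + 1 + 1 + 1 + length([85, 22, 6])
= 1 + 1 + 1 + 1 + 1 + 1 + length([22, 6])
= 1 + 1 + 1 + 1 + 1 + 1 + 1 + length([6])
= 1 + 1 + 1 + 1 + 1 + 1 + 1 + 1 + length([])
= 1 + 1 + 1 + 1 + 1 + 1 + 1 + 1 + 0
= 8


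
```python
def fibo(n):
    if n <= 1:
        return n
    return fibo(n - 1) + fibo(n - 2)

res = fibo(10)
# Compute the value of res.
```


fibo(10)
= fibo(9) + fibo(8)
= (fibo(8) + fibo(7)) + fibo(8)
Computing bottom-up: fibo(0)=0, fibo(1)=1, fibo(2)=1, fibo(3)=2, fibo(4)=3, fibo(5)=5, fibo(6)=8, fibo(7)=13, fibo(8)=21, fibo(9)=34, fibo(10)=55
= 55


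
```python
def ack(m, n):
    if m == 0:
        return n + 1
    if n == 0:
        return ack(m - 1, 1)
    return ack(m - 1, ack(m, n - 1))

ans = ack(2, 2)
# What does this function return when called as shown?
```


ack(2, 2)
= ack(1, ack(2, 1))
First compute ack(2, 1) = 5
= ack(1, 5)
= 7


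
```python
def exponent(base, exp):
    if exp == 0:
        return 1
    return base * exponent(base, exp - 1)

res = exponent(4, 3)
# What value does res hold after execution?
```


exponent(4, 3)
= 4 * exponent(4, 2)
= 4 * 4 * exponent(4, 1)
= 4 * 4 * 4 * exponent(4, 0)
= 4 * 4 * 4 * 1
= 64


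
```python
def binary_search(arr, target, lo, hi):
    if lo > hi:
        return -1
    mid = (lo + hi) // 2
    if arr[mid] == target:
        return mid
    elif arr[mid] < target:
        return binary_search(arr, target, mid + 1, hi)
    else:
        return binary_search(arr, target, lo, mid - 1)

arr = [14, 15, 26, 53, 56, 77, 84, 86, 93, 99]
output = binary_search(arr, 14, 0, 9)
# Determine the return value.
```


binary_search(arr, 14, 0, 9)
lo=0, hi=9, mid=4, arr[mid]=56
56 > 14, search left half
lo=0, hi=3, mid=1, arr[mid]=15
15 > 14, search left half
lo=0, hi=0, mid=0, arr[mid]=14
arr[0] == 14, found at index 0
= 0


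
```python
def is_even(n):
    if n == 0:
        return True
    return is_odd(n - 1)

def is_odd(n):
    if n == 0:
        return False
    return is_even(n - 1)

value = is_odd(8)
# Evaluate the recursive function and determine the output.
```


is_odd(8)
= is_even(7)
= is_odd(6)
= is_even(5)
= is_odd(4)
= is_even(3)
= is_odd(2)
= is_even(1)
= is_odd(0)
n == 0: return False
= False


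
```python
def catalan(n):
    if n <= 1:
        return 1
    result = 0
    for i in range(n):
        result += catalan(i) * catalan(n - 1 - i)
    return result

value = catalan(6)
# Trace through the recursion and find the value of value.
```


catalan(6)
= sum of catalan(i) * catalan(6-1-i) for i in 0..5
First compute sub-values bottom-up:
  catalan(0) = 1, catalan(1) = 1
  catalan(2) = 1*1 + 1*1 = 2
  catalan(3) = 1*2 + 1*1 + 2*1 = 5
  catalan(4) = 1*5 + 1*2 + 2*1 + 5*1 = 14
  catalan(5) = 1*14 + 1*5 + 2*2 + 5*1 + 14*1 = 42
Now catalan(6):
  catalan(0)*catalan(5) = 1*42 = 42
  catalan(1)*catalan(4) = 1*14 = 14
  catalan(2)*catalan(3) = 2*5 = 10
  catalan(3)*catalan(2) = 5*2 = 10
  catalan(4)*catalan(1) = 14*1 = 14
  catalan(5)*catalan(0) = 42*1 = 42
= 42 + 14 + 10 + 10 + 14 + 42
= 132


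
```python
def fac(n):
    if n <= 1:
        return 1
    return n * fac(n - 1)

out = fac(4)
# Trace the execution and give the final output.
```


fac(4)
= 4 * fac(3)
= 4 * 3 * fac(2)
= 4 * 3 * 2 * fac(1)
= 4 * 3 * 2 * 1
= 24


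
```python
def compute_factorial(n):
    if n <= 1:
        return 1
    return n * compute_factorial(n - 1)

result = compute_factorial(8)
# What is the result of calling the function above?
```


compute_factorial(8)
= 8 * compute_factorial(7)
= 8 * 7 * compute_factorial(6)
= 8 * 7 * 6 * compute_factorial(5)
= 8 * 7 * 6 * 5 * compute_factorial(4)
= 8 * 7 * 6 * 5 * 4 * compute_factorial(3)
= 8 * 7 * 6 * 5 * 4 * 3 * compute_factorial(2)
= 8 * 7 * 6 * 5 * 4 * 3 * 2 * compute_factorial(1)
= 8 * 7 * 6 * 5 * 4 * 3 * 2 * 1
= 40320


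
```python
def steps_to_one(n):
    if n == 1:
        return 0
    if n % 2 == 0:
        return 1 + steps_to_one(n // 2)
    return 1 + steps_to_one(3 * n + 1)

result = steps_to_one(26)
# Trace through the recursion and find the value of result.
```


steps_to_one(26)
26 is even -> steps_to_one(13)
13 is odd -> 3*13+1 = 40 -> steps_to_one(40)
40 is even -> steps_to_one(20)
20 is even -> steps_to_one(10)
10 is even -> steps_to_one(5)
5 is odd -> 3*5+1 = 16 -> steps_to_one(16)
16 is even -> steps_to_one(8)
8 is even -> steps_to_one(4)
4 is even -> steps_to_one(2)
2 is even -> steps_to_one(1)
Reached 1 after 10 steps
= 10


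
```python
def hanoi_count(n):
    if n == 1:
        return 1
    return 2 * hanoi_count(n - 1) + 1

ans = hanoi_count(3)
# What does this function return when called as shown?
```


hanoi_count(3)
= 2 * hanoi_count(2) + 1
= 2 * (2 * hanoi_count(1) + 1) + 1
Now compute bottom-up:
hanoi_count(1) = 1
hanoi_count(2) = 2 * 1 + 1 = 3
hanoi_count(3) = 2 * 3 + 1 = 7
= 7


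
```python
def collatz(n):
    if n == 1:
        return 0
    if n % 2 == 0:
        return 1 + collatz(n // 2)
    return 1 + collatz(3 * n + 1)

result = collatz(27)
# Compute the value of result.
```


collatz(27)
27 is odd -> 3*27+1 = 82 -> collatz(82)
82 is even -> collatz(41)
41 is odd -> 3*41+1 = 124 -> collatz(124)
124 is even -> collatz(62)
62 is even -> collatz(31)
31 is odd -> 3*31+1 = 94 -> collatz(94)
94 is even -> collatz(47)
47 is odd -> 3*47+1 = 142 -> collatz(142)
142 is even -> collatz(71)
71 is odd -> 3*71+1 = 214 -> collatz(214)
214 is even -> collatz(107)
107 is odd -> 3*107+1 = 322 -> collatz(322)
322 is even -> collatz(161)
161 is odd -> 3*161+1 = 484 -> collatz(484)
484 is even -> collatz(242)
242 is even -> collatz(121)
121 is odd -> 3*121+1 = 364 -> collatz(364)
364 is even -> collatz(182)
182 is even -> collatz(91)
91 is odd -> 3*91+1 = 274 -> collatz(274)
274 is even -> collatz(137)
137 is odd -> 3*137+1 = 412 -> collatz(412)
412 is even -> collatz(206)
206 is even -> collatz(103)
103 is odd -> 3*103+1 = 310 -> collatz(310)
310 is even -> collatz(155)
155 is odd -> 3*155+1 = 466 -> collatz(466)
466 is even -> collatz(233)
233 is odd -> 3*233+1 = 700 -> collatz(700)
700 is even -> collatz(350)
350 is even -> collatz(175)
175 is odd -> 3*175+1 = 526 -> collatz(526)
526 is even -> collatz(263)
263 is odd -> 3*263+1 = 790 -> collatz(790)
790 is even -> collatz(395)
395 is odd -> 3*395+1 = 1186 -> collatz(1186)
1186 is even -> collatz(593)
593 is odd -> 3*593+1 = 1780 -> collatz(1780)
1780 is even -> collatz(890)
890 is even -> collatz(445)
445 is odd -> 3*445+1 = 1336 -> collatz(1336)
1336 is even -> collatz(668)
668 is even -> collatz(334)
334 is even -> collatz(167)
167 is odd -> 3*167+1 = 502 -> collatz(502)
502 is even -> collatz(251)
251 is odd -> 3*251+1 = 754 -> collatz(754)
754 is even -> collatz(377)
377 is odd -> 3*377+1 = 1132 -> collatz(1132)
1132 is even -> collatz(566)
566 is even -> collatz(283)
283 is odd -> 3*283+1 = 850 -> collatz(850)
850 is even -> collatz(425)
425 is odd -> 3*425+1 = 1276 -> collatz(1276)
1276 is even -> collatz(638)
638 is even -> collatz(319)
319 is odd -> 3*319+1 = 958 -> collatz(958)
958 is even -> collatz(479)
479 is odd -> 3*479+1 = 1438 -> collatz(1438)
1438 is even -> collatz(719)
719 is odd -> 3*719+1 = 2158 -> collatz(2158)
2158 is even -> collatz(1079)
1079 is odd -> 3*1079+1 = 3238 -> collatz(3238)
3238 is even -> collatz(1619)
1619 is odd -> 3*1619+1 = 4858 -> collatz(4858)
4858 is even -> collatz(2429)
2429 is odd -> 3*2429+1 = 7288 -> collatz(7288)
7288 is even -> collatz(3644)
3644 is even -> collatz(1822)
1822 is even -> collatz(911)
911 is odd -> 3*911+1 = 2734 -> collatz(2734)
2734 is even -> collatz(1367)
1367 is odd -> 3*1367+1 = 4102 -> collatz(4102)
4102 is even -> collatz(2051)
2051 is odd -> 3*2051+1 = 6154 -> collatz(6154)
6154 is even -> collatz(3077)
3077 is odd -> 3*3077+1 = 9232 -> collatz(9232)
9232 is even -> collatz(4616)
4616 is even -> collatz(2308)
2308 is even -> collatz(1154)
1154 is even -> collatz(577)
577 is odd -> 3*577+1 = 1732 -> collatz(1732)
1732 is even -> collatz(866)
866 is even -> collatz(433)
433 is odd -> 3*433+1 = 1300 -> collatz(1300)
1300 is even -> collatz(650)
650 is even -> collatz(325)
325 is odd -> 3*325+1 = 976 -> collatz(976)
976 is even -> collatz(488)
488 is even -> collatz(244)
244 is even -> collatz(122)
122 is even -> collatz(61)
61 is odd -> 3*61+1 = 184 -> collatz(184)
184 is even -> collatz(92)
92 is even -> collatz(46)
46 is even -> collatz(23)
23 is odd -> 3*23+1 = 70 -> collatz(70)
70 is even -> collatz(35)
35 is odd -> 3*35+1 = 106 -> collatz(106)
106 is even -> collatz(53)
53 is odd -> 3*53+1 = 160 -> collatz(160)
160 is even -> collatz(80)
80 is even -> collatz(40)
40 is even -> collatz(20)
20 is even -> collatz(10)
10 is even -> collatz(5)
5 is odd -> 3*5+1 = 16 -> collatz(16)
16 is even -> collatz(8)
8 is even -> collatz(4)
4 is even -> collatz(2)
2 is even -> collatz(1)
Reached 1 after 111 steps
= 111
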